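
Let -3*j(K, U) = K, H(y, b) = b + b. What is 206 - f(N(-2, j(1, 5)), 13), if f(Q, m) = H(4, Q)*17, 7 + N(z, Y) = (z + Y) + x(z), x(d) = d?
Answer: 1774/3 ≈ 591.33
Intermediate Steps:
H(y, b) = 2*b
j(K, U) = -K/3
N(z, Y) = -7 + Y + 2*z (N(z, Y) = -7 + ((z + Y) + z) = -7 + ((Y + z) + z) = -7 + (Y + 2*z) = -7 + Y + 2*z)
f(Q, m) = 34*Q (f(Q, m) = (2*Q)*17 = 34*Q)
206 - f(N(-2, j(1, 5)), 13) = 206 - 34*(-7 - ⅓*1 + 2*(-2)) = 206 - 34*(-7 - ⅓ - 4) = 206 - 34*(-34)/3 = 206 - 1*(-1156/3) = 206 + 1156/3 = 1774/3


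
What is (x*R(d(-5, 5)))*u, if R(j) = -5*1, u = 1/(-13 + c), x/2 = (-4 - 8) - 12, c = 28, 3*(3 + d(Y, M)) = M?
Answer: 16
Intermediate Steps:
d(Y, M) = -3 + M/3
x = -48 (x = 2*((-4 - 8) - 12) = 2*(-12 - 12) = 2*(-24) = -48)
u = 1/15 (u = 1/(-13 + 28) = 1/15 ≈ 0.066667)
R(j) = -5
(x*R(d(-5, 5)))*u = -48*(-5)*(1/15) = 240*(1/15) = 16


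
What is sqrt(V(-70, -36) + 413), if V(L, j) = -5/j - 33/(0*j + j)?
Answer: sqrt(14906)/6 ≈ 20.348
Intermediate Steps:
V(L, j) = -38/j (V(L, j) = -5/j - 33/(0 + j) = -5/j - 33/j = -38/j)
sqrt(V(-70, -36) + 413) = sqrt(-38/(-36) + 413) = sqrt(-38*(-1/36) + 413) = sqrt(19/18 + 413) = sqrt(7453/18) = sqrt(14906)/6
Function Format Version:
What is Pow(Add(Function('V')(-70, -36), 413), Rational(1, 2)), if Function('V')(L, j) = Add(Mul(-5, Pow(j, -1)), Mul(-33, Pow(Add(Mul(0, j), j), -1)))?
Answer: Mul(Rational(1, 6), Pow(14906, Rational(1, 2))) ≈ 20.348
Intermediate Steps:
Function('V')(L, j) = Mul(-38, Pow(j, -1)) (Function('V')(L, j) = Add(Mul(-5, Pow(j, -1)), Mul(-33, Pow(Add(0, j), -1))) = Add(Mul(-5, Pow(j, -1)), Mul(-33, Pow(j, -1))) = Mul(-38, Pow(j, -1)))
Pow(Add(Function('V')(-70, -36), 413), Rational(1, 2)) = Pow(Add(Mul(-38, Pow(-36, -1)), 413), Rational(1, 2)) = Pow(Add(Mul(-38, Rational(-1, 36)), 413), Rational(1, 2)) = Pow(Add(Rational(19, 18), 413), Rational(1, 2)) = Pow(Rational(7453, 18), Rational(1, 2)) = Mul(Rational(1, 6), Pow(14906, Rational(1, 2)))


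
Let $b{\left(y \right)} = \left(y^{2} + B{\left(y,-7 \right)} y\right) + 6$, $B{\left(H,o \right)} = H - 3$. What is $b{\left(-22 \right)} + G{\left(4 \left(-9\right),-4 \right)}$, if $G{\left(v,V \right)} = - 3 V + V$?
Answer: $1048$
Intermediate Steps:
$B{\left(H,o \right)} = -3 + H$ ($B{\left(H,o \right)} = H - 3 = -3 + H$)
$G{\left(v,V \right)} = - 2 V$
$b{\left(y \right)} = 6 + y^{2} + y \left(-3 + y\right)$ ($b{\left(y \right)} = \left(y^{2} + \left(-3 + y\right) y\right) + 6 = \left(y^{2} + y \left(-3 + y\right)\right) + 6 = 6 + y^{2} + y \left(-3 + y\right)$)
$b{\left(-22 \right)} + G{\left(4 \left(-9\right),-4 \right)} = \left(6 + \left(-22\right)^{2} - 22 \left(-3 - 22\right)\right) - -8 = \left(6 + 484 - -550\right) + 8 = \left(6 + 484 + 550\right) + 8 = 1040 + 8 = 1048$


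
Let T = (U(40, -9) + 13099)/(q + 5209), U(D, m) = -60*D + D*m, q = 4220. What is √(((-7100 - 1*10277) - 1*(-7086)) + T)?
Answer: 10*I*√186700935/1347 ≈ 101.44*I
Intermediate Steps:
T = 1477/1347 (T = (40*(-60 - 9) + 13099)/(4220 + 5209) = (40*(-69) + 13099)/9429 = (-2760 + 13099)*(1/9429) = 10339*(1/9429) = 1477/1347 ≈ 1.0965)
√(((-7100 - 1*10277) - 1*(-7086)) + T) = √(((-7100 - 1*10277) - 1*(-7086)) + 1477/1347) = √(((-7100 - 10277) + 7086) + 1477/1347) = √((-17377 + 7086) + 1477/1347) = √(-10291 + 1477/1347) = √(-13860500/1347) = 10*I*√186700935/1347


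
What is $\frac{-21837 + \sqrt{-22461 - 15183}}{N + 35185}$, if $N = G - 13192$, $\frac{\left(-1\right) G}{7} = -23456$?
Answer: $- \frac{21837}{186185} + \frac{2 i \sqrt{9411}}{186185} \approx -0.11729 + 0.0010421 i$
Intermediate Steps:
$G = 164192$ ($G = \left(-7\right) \left(-23456\right) = 164192$)
$N = 151000$ ($N = 164192 - 13192 = 151000$)
$\frac{-21837 + \sqrt{-22461 - 15183}}{N + 35185} = \frac{-21837 + \sqrt{-22461 - 15183}}{151000 + 35185} = \frac{-21837 + \sqrt{-37644}}{186185} = \left(-21837 + 2 i \sqrt{9411}\right) \frac{1}{186185} = - \frac{21837}{186185} + \frac{2 i \sqrt{9411}}{186185}$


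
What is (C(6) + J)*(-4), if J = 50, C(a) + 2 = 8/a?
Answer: -592/3 ≈ -197.33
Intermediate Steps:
C(a) = -2 + 8/a
(C(6) + J)*(-4) = ((-2 + 8/6) + 50)*(-4) = ((-2 + 8*(⅙)) + 50)*(-4) = ((-2 + 4/3) + 50)*(-4) = (-⅔ + 50)*(-4) = (148/3)*(-4) = -592/3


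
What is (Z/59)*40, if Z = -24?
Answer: -960/59 ≈ -16.271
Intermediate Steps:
(Z/59)*40 = -24/59*40 = -960/59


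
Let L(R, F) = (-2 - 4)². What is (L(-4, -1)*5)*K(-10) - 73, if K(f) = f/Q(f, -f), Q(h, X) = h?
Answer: 107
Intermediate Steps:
L(R, F) = 36 (L(R, F) = (-6)² = 36)
K(f) = 1 (K(f) = f/f = 1)
(L(-4, -1)*5)*K(-10) - 73 = (36*5)*1 - 73 = 180*1 - 73 = 180 - 73 = 107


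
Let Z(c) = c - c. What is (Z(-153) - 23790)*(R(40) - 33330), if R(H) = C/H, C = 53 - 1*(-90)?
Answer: 3171342603/4 ≈ 7.9284e+8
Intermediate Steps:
C = 143 (C = 53 + 90 = 143)
Z(c) = 0
R(H) = 143/H
(Z(-153) - 23790)*(R(40) - 33330) = (0 - 23790)*(143/40 - 33330) = -23790*(143*(1/40) - 33330) = -23790*(143/40 - 33330) = -23790*(-1333057/40) = 3171342603/4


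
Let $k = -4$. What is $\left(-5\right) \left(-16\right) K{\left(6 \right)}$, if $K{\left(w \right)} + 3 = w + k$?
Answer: $-80$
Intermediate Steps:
$K{\left(w \right)} = -7 + w$ ($K{\left(w \right)} = -3 + \left(w - 4\right) = -3 + \left(-4 + w\right) = -7 + w$)
$\left(-5\right) \left(-16\right) K{\left(6 \right)} = \left(-5\right) \left(-16\right) \left(-7 + 6\right) = 80 \left(-1\right) = -80$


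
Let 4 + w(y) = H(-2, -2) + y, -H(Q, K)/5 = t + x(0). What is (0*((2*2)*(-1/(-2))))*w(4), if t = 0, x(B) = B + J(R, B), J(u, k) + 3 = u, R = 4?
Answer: 0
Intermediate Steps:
J(u, k) = -3 + u
x(B) = 1 + B (x(B) = B + (-3 + 4) = B + 1 = 1 + B)
H(Q, K) = -5 (H(Q, K) = -5*(0 + (1 + 0)) = -5*(0 + 1) = -5*1 = -5)
w(y) = -9 + y (w(y) = -4 + (-5 + y) = -9 + y)
(0*((2*2)*(-1/(-2))))*w(4) = (0*((2*2)*(-1/(-2))))*(-9 + 4) = (0*(4*(-1*(-1/2))))*(-5) = (0*(4*(1/2)))*(-5) = (0*2)*(-5) = 0*(-5) = 0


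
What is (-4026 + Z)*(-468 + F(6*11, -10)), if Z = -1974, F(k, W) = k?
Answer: 2412000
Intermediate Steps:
(-4026 + Z)*(-468 + F(6*11, -10)) = (-4026 - 1974)*(-468 + 6*11) = -6000*(-468 + 66) = -6000*(-402) = 2412000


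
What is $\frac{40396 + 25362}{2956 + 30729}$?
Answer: $\frac{65758}{33685} \approx 1.9521$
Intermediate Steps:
$\frac{40396 + 25362}{2956 + 30729} = \frac{65758}{33685}$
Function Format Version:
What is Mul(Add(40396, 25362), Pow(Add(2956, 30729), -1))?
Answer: Rational(65758, 33685) ≈ 1.9521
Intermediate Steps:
Mul(Add(40396, 25362), Pow(Add(2956, 30729), -1)) = Mul(65758, Pow(33685, -1)) = Mul(65758, Rational(1, 33685)) = Rational(65758, 33685)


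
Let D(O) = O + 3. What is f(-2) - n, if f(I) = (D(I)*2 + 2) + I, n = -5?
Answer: 7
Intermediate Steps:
D(O) = 3 + O
f(I) = 8 + 3*I (f(I) = ((3 + I)*2 + 2) + I = ((6 + 2*I) + 2) + I = (8 + 2*I) + I = 8 + 3*I)
f(-2) - n = (8 + 3*(-2)) - 1*(-5) = (8 - 6) + 5 = 2 + 5 = 7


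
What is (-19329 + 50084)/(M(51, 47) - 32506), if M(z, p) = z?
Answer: -6151/6491 ≈ -0.94762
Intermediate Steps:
(-19329 + 50084)/(M(51, 47) - 32506) = (-19329 + 50084)/(51 - 32506) = 30755/(-32455) = 30755*(-1/32455) = -6151/6491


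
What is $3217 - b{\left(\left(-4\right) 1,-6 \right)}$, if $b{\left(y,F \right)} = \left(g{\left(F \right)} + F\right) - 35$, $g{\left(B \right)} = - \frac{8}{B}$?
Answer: $\frac{9770}{3} \approx 3256.7$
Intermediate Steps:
$b{\left(y,F \right)} = -35 + F - \frac{8}{F}$ ($b{\left(y,F \right)} = \left(- \frac{8}{F} + F\right) - 35 = \left(F - \frac{8}{F}\right) - 35 = -35 + F - \frac{8}{F}$)
$3217 - b{\left(\left(-4\right) 1,-6 \right)} = 3217 - \left(-35 - 6 - \frac{8}{-6}\right) = 3217 - \left(-35 - 6 - - \frac{4}{3}\right) = 3217 - \left(-35 - 6 + \frac{4}{3}\right) = 3217 - - \frac{119}{3} = 3217 + \frac{119}{3} = \frac{9770}{3}$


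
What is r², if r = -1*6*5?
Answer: 900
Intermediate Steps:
r = -30 (r = -6*5 = -30)
r² = (-30)² = 900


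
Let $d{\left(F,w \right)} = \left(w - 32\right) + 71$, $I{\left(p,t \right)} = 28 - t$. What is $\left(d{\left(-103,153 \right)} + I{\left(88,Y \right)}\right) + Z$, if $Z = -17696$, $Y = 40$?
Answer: $-17516$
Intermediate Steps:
$d{\left(F,w \right)} = 39 + w$ ($d{\left(F,w \right)} = \left(-32 + w\right) + 71 = 39 + w$)
$\left(d{\left(-103,153 \right)} + I{\left(88,Y \right)}\right) + Z = \left(\left(39 + 153\right) + \left(28 - 40\right)\right) - 17696 = \left(192 + \left(28 - 40\right)\right) - 17696 = \left(192 - 12\right) - 17696 = 180 - 17696 = -17516$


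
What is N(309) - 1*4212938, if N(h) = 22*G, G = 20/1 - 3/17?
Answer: -71612532/17 ≈ -4.2125e+6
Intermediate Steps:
G = 337/17 (G = 20*1 - 3*1/17 = 20 - 3/17 = 337/17 ≈ 19.824)
N(h) = 7414/17 (N(h) = 22*(337/17) = 7414/17)
N(309) - 1*4212938 = 7414/17 - 1*4212938 = 7414/17 - 4212938 = -71612532/17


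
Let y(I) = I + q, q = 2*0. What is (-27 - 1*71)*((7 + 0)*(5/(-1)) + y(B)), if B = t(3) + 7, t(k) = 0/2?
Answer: 2744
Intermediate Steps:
t(k) = 0 (t(k) = 0*(½) = 0)
q = 0
B = 7 (B = 0 + 7 = 7)
y(I) = I (y(I) = I + 0 = I)
(-27 - 1*71)*((7 + 0)*(5/(-1)) + y(B)) = (-27 - 1*71)*((7 + 0)*(5/(-1)) + 7) = (-27 - 71)*(7*(5*(-1)) + 7) = -98*(7*(-5) + 7) = -98*(-35 + 7) = -98*(-28) = 2744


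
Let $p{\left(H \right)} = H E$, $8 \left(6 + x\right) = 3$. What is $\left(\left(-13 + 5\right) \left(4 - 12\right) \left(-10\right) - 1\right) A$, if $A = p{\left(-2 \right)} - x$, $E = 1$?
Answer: $- \frac{18589}{8} \approx -2323.6$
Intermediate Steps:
$x = - \frac{45}{8}$ ($x = -6 + \frac{1}{8} \cdot 3 = -6 + \frac{3}{8} = - \frac{45}{8} \approx -5.625$)
$p{\left(H \right)} = H$ ($p{\left(H \right)} = H 1 = H$)
$A = \frac{29}{8}$ ($A = -2 - - \frac{45}{8} = -2 + \frac{45}{8} = \frac{29}{8} \approx 3.625$)
$\left(\left(-13 + 5\right) \left(4 - 12\right) \left(-10\right) - 1\right) A = \left(\left(-13 + 5\right) \left(4 - 12\right) \left(-10\right) - 1\right) \frac{29}{8} = \left(\left(-8\right) \left(-8\right) \left(-10\right) - 1\right) \frac{29}{8} = \left(64 \left(-10\right) - 1\right) \frac{29}{8} = \left(-640 - 1\right) \frac{29}{8} = \left(-641\right) \frac{29}{8} = - \frac{18589}{8}$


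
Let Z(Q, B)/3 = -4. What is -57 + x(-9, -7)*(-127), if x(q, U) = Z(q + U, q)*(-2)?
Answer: -3105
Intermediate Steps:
Z(Q, B) = -12 (Z(Q, B) = 3*(-4) = -12)
x(q, U) = 24 (x(q, U) = -12*(-2) = 24)
-57 + x(-9, -7)*(-127) = -57 + 24*(-127) = -57 - 3048 = -3105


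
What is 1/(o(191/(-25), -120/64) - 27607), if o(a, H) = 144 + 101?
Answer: -1/27362 ≈ -3.6547e-5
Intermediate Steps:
o(a, H) = 245
1/(o(191/(-25), -120/64) - 27607) = 1/(245 - 27607) = 1/(-27362) = -1/27362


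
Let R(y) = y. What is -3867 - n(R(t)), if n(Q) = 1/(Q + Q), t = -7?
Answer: -54137/14 ≈ -3866.9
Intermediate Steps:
n(Q) = 1/(2*Q)
-3867 - n(R(t)) = -3867 - 1/(2*(-7)) = -3867 - (-1)/(2*7) = -3867 - 1*(-1/14) = -3867 + 1/14 = -54137/14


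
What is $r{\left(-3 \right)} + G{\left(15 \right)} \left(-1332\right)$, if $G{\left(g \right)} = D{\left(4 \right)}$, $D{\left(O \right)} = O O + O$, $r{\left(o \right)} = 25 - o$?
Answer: $-26612$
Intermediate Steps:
$D{\left(O \right)} = O + O^{2}$ ($D{\left(O \right)} = O^{2} + O = O + O^{2}$)
$G{\left(g \right)} = 20$ ($G{\left(g \right)} = 4 \left(1 + 4\right) = 4 \cdot 5 = 20$)
$r{\left(-3 \right)} + G{\left(15 \right)} \left(-1332\right) = \left(25 - -3\right) + 20 \left(-1332\right) = \left(25 + 3\right) - 26640 = 28 - 26640 = -26612$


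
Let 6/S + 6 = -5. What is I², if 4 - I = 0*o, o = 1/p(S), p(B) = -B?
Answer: 16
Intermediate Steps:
S = -6/11 (S = 6/(-6 - 5) = 6/(-11) = 6*(-1/11) = -6/11 ≈ -0.54545)
o = 11/6 (o = 1/(-1*(-6/11)) = 1/(6/11) = 11/6 ≈ 1.8333)
I = 4 (I = 4 - 0*11/6 = 4 - 1*0 = 4 + 0 = 4)
I² = 4² = 16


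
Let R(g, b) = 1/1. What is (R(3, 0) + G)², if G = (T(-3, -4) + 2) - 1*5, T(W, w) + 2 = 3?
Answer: 1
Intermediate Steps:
T(W, w) = 1 (T(W, w) = -2 + 3 = 1)
R(g, b) = 1
G = -2 (G = (1 + 2) - 1*5 = 3 - 5 = -2)
(R(3, 0) + G)² = (1 - 2)² = (-1)² = 1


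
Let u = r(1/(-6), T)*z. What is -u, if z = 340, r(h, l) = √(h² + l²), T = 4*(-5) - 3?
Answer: -170*√19045/3 ≈ -7820.2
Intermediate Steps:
T = -23 (T = -20 - 3 = -23)
u = 170*√19045/3 (u = √((1/(-6))² + (-23)²)*340 = √((-⅙)² + 529)*340 = √(1/36 + 529)*340 = √(19045/36)*340 = (√19045/6)*340 = 170*√19045/3 ≈ 7820.2)
-u = -170*√19045/3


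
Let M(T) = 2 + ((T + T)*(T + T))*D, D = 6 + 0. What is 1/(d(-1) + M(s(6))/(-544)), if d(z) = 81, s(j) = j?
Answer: 272/21599 ≈ 0.012593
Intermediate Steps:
D = 6
M(T) = 2 + 24*T² (M(T) = 2 + ((T + T)*(T + T))*6 = 2 + ((2*T)*(2*T))*6 = 2 + (4*T²)*6 = 2 + 24*T²)
1/(d(-1) + M(s(6))/(-544)) = 1/(81 + (2 + 24*6²)/(-544)) = 1/(81 + (2 + 24*36)*(-1/544)) = 1/(81 + (2 + 864)*(-1/544)) = 1/(81 + 866*(-1/544)) = 1/(81 - 433/272) = 1/(21599/272) = 272/21599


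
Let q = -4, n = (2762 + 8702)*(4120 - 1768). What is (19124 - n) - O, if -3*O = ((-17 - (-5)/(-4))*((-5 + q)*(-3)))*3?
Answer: -107778787/4 ≈ -2.6945e+7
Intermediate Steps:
n = 26963328 (n = 11464*2352 = 26963328)
O = 1971/4 (O = -(-17 - (-5)/(-4))*((-5 - 4)*(-3))*3/3 = -(-17 - (-5)*(-1)/4)*(-9*(-3))*3/3 = -(-17 - 1*5/4)*27*3/3 = -(-17 - 5/4)*27*3/3 = -(-73/4*27)*3/3 = -(-657)*3/4 = -⅓*(-5913/4) = 1971/4 ≈ 492.75)
(19124 - n) - O = (19124 - 1*26963328) - 1*1971/4 = (19124 - 26963328) - 1971/4 = -26944204 - 1971/4 = -107778787/4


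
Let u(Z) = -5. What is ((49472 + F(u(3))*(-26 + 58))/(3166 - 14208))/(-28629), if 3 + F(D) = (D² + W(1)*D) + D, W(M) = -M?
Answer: 25088/158060709 ≈ 0.00015872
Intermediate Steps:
F(D) = -3 + D² (F(D) = -3 + ((D² + (-1*1)*D) + D) = -3 + ((D² - D) + D) = -3 + D²)
((49472 + F(u(3))*(-26 + 58))/(3166 - 14208))/(-28629) = ((49472 + (-3 + (-5)²)*(-26 + 58))/(3166 - 14208))/(-28629) = ((49472 + (-3 + 25)*32)/(-11042))*(-1/28629) = ((49472 + 22*32)*(-1/11042))*(-1/28629) = ((49472 + 704)*(-1/11042))*(-1/28629) = (50176*(-1/11042))*(-1/28629) = -25088/5521*(-1/28629) = 25088/158060709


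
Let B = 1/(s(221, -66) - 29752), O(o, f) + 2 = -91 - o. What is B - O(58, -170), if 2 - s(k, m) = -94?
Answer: 4478055/29656 ≈ 151.00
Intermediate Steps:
s(k, m) = 96 (s(k, m) = 2 - 1*(-94) = 2 + 94 = 96)
O(o, f) = -93 - o (O(o, f) = -2 + (-91 - o) = -93 - o)
B = -1/29656 (B = 1/(96 - 29752) = 1/(-29656) = -1/29656 ≈ -3.3720e-5)
B - O(58, -170) = -1/29656 - (-93 - 1*58) = -1/29656 - (-93 - 58) = -1/29656 - 1*(-151) = -1/29656 + 151 = 4478055/29656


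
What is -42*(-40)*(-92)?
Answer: -154560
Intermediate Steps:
-42*(-40)*(-92) = 1680*(-92) = -154560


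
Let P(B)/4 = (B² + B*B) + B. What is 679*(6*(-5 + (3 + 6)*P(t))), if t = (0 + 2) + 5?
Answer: 15379350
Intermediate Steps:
t = 7 (t = 2 + 5 = 7)
P(B) = 4*B + 8*B² (P(B) = 4*((B² + B*B) + B) = 4*((B² + B²) + B) = 4*(2*B² + B) = 4*(B + 2*B²) = 4*B + 8*B²)
679*(6*(-5 + (3 + 6)*P(t))) = 679*(6*(-5 + (3 + 6)*(4*7*(1 + 2*7)))) = 679*(6*(-5 + 9*(4*7*(1 + 14)))) = 679*(6*(-5 + 9*(4*7*15))) = 679*(6*(-5 + 9*420)) = 679*(6*(-5 + 3780)) = 679*(6*3775) = 679*22650 = 15379350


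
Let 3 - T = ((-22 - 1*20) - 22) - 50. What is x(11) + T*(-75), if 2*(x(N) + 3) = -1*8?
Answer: -8782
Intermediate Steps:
x(N) = -7 (x(N) = -3 + (-1*8)/2 = -3 + (1/2)*(-8) = -3 - 4 = -7)
T = 117 (T = 3 - (((-22 - 1*20) - 22) - 50) = 3 - (((-22 - 20) - 22) - 50) = 3 - ((-42 - 22) - 50) = 3 - (-64 - 50) = 3 - 1*(-114) = 3 + 114 = 117)
x(11) + T*(-75) = -7 + 117*(-75) = -7 - 8775 = -8782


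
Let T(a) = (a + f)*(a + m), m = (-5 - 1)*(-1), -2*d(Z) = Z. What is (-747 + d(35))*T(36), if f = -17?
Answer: -610071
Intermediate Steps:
d(Z) = -Z/2
m = 6 (m = -6*(-1) = 6)
T(a) = (-17 + a)*(6 + a) (T(a) = (a - 17)*(a + 6) = (-17 + a)*(6 + a))
(-747 + d(35))*T(36) = (-747 - 1/2*35)*(-102 + 36**2 - 11*36) = (-747 - 35/2)*(-102 + 1296 - 396) = -1529/2*798 = -610071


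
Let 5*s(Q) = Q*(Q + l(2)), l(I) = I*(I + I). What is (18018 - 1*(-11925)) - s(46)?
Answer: 147231/5 ≈ 29446.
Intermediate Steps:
l(I) = 2*I**2 (l(I) = I*(2*I) = 2*I**2)
s(Q) = Q*(8 + Q)/5 (s(Q) = (Q*(Q + 2*2**2))/5 = (Q*(Q + 2*4))/5 = (Q*(Q + 8))/5 = (Q*(8 + Q))/5 = Q*(8 + Q)/5)
(18018 - 1*(-11925)) - s(46) = (18018 - 1*(-11925)) - 46*(8 + 46)/5 = (18018 + 11925) - 46*54/5 = 29943 - 1*2484/5 = 29943 - 2484/5 = 147231/5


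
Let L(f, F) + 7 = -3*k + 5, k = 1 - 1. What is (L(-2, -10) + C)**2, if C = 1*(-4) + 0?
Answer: 36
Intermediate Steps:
k = 0
L(f, F) = -2 (L(f, F) = -7 + (-3*0 + 5) = -7 + (0 + 5) = -7 + 5 = -2)
C = -4 (C = -4 + 0 = -4)
(L(-2, -10) + C)**2 = (-2 - 4)**2 = (-6)**2 = 36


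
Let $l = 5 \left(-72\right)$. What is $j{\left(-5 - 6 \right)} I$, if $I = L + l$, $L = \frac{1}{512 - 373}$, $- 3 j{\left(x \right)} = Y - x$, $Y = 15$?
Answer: $\frac{1301014}{417} \approx 3119.9$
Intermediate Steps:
$j{\left(x \right)} = -5 + \frac{x}{3}$ ($j{\left(x \right)} = - \frac{15 - x}{3} = -5 + \frac{x}{3}$)
$L = \frac{1}{139} \approx 0.0071942$
$l = -360$
$I = - \frac{50039}{139}$ ($I = \frac{1}{139} - 360 = - \frac{50039}{139} \approx -359.99$)
$j{\left(-5 - 6 \right)} I = \left(-5 + \frac{-5 - 6}{3}\right) \left(- \frac{50039}{139}\right) = \left(-5 + \frac{1}{3} \left(-11\right)\right) \left(- \frac{50039}{139}\right) = \left(-5 - \frac{11}{3}\right) \left(- \frac{50039}{139}\right) = \left(- \frac{26}{3}\right) \left(- \frac{50039}{139}\right) = \frac{1301014}{417}$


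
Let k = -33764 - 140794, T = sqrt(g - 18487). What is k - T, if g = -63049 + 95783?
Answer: -174558 - 3*sqrt(1583) ≈ -1.7468e+5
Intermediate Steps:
g = 32734
T = 3*sqrt(1583) (T = sqrt(32734 - 18487) = sqrt(14247) = 3*sqrt(1583) ≈ 119.36)
k = -174558
k - T = -174558 - 3*sqrt(1583)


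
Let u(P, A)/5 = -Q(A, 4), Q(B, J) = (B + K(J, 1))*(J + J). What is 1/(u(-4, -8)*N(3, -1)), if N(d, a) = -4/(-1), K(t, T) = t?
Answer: 1/640 ≈ 0.0015625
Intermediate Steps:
N(d, a) = 4 (N(d, a) = -4*(-1) = 4)
Q(B, J) = 2*J*(B + J) (Q(B, J) = (B + J)*(J + J) = (B + J)*(2*J) = 2*J*(B + J))
u(P, A) = -160 - 40*A (u(P, A) = 5*(-2*4*(A + 4)) = 5*(-2*4*(4 + A)) = 5*(-(32 + 8*A)) = 5*(-32 - 8*A) = -160 - 40*A)
1/(u(-4, -8)*N(3, -1)) = 1/((-160 - 40*(-8))*4) = 1/((-160 + 320)*4) = 1/(160*4) = 1/640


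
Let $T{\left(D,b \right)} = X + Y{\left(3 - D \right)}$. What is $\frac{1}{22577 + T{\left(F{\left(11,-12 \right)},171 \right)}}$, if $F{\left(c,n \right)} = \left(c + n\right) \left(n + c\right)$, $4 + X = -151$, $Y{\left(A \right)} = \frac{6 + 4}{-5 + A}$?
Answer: $\frac{3}{67256} \approx 4.4606 \cdot 10^{-5}$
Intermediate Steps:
$Y{\left(A \right)} = \frac{10}{-5 + A}$
$X = -155$ ($X = -4 - 151 = -155$)
$F{\left(c,n \right)} = \left(c + n\right)^{2}$ ($F{\left(c,n \right)} = \left(c + n\right) \left(c + n\right) = \left(c + n\right)^{2}$)
$T{\left(D,b \right)} = -155 + \frac{10}{-2 - D}$ ($T{\left(D,b \right)} = -155 + \frac{10}{-5 - \left(-3 + D\right)} = -155 + \frac{10}{-2 - D}$)
$\frac{1}{22577 + T{\left(F{\left(11,-12 \right)},171 \right)}} = \frac{1}{22577 + \frac{5 \left(-64 - 31 \left(11 - 12\right)^{2}\right)}{2 + \left(11 - 12\right)^{2}}} = \frac{1}{22577 + \frac{5 \left(-64 - 31 \left(-1\right)^{2}\right)}{2 + \left(-1\right)^{2}}} = \frac{1}{22577 + \frac{5 \left(-64 - 31\right)}{2 + 1}} = \frac{1}{22577 + \frac{5 \left(-64 - 31\right)}{3}} = \frac{1}{22577 + 5 \cdot \frac{1}{3} \left(-95\right)} = \frac{1}{22577 - \frac{475}{3}} = \frac{1}{\frac{67256}{3}} = \frac{3}{67256}$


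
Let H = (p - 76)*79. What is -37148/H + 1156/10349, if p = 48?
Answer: 1224689/72443 ≈ 16.906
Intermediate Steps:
H = -2212 (H = (48 - 76)*79 = -28*79 = -2212)
-37148/H + 1156/10349 = -37148/(-2212) + 1156/10349 = -37148*(-1/2212) + 1156*(1/10349) = 9287/553 + 1156/10349 = 1224689/72443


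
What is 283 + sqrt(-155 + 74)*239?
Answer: 283 + 2151*I ≈ 283.0 + 2151.0*I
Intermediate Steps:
283 + sqrt(-155 + 74)*239 = 283 + sqrt(-81)*239 = 283 + (9*I)*239 = 283 + 2151*I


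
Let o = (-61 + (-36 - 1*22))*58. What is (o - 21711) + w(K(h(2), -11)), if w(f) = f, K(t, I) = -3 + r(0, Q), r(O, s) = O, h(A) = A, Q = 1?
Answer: -28616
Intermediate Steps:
K(t, I) = -3 (K(t, I) = -3 + 0 = -3)
o = -6902 (o = (-61 + (-36 - 22))*58 = (-61 - 58)*58 = -119*58 = -6902)
(o - 21711) + w(K(h(2), -11)) = (-6902 - 21711) - 3 = -28613 - 3 = -28616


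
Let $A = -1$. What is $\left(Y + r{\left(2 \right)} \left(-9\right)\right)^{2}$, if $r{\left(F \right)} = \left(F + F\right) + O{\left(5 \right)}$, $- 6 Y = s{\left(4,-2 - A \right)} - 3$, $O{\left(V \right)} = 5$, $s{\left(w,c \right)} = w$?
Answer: $\frac{237169}{36} \approx 6588.0$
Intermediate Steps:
$Y = - \frac{1}{6}$ ($Y = - \frac{4 - 3}{6} = \left(- \frac{1}{6}\right) 1 = - \frac{1}{6} \approx -0.16667$)
$r{\left(F \right)} = 5 + 2 F$ ($r{\left(F \right)} = \left(F + F\right) + 5 = 2 F + 5 = 5 + 2 F$)
$\left(Y + r{\left(2 \right)} \left(-9\right)\right)^{2} = \left(- \frac{1}{6} + \left(5 + 2 \cdot 2\right) \left(-9\right)\right)^{2} = \left(- \frac{1}{6} + \left(5 + 4\right) \left(-9\right)\right)^{2} = \left(- \frac{1}{6} + 9 \left(-9\right)\right)^{2} = \left(- \frac{1}{6} - 81\right)^{2} = \left(- \frac{487}{6}\right)^{2} = \frac{237169}{36}$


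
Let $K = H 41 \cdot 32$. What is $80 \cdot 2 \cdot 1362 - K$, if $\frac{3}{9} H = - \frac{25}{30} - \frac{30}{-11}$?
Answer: $\frac{2315120}{11} \approx 2.1047 \cdot 10^{5}$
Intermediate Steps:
$H = \frac{125}{22}$ ($H = 3 \left(- \frac{25}{30} - \frac{30}{-11}\right) = 3 \left(\left(-25\right) \frac{1}{30} - - \frac{30}{11}\right) = 3 \left(- \frac{5}{6} + \frac{30}{11}\right) = 3 \cdot \frac{125}{66} = \frac{125}{22} \approx 5.6818$)
$K = \frac{82000}{11}$ ($K = \frac{125}{22} \cdot 41 \cdot 32 = \frac{5125}{22} \cdot 32 = \frac{82000}{11} \approx 7454.5$)
$80 \cdot 2 \cdot 1362 - K = 80 \cdot 2 \cdot 1362 - \frac{82000}{11} = 160 \cdot 1362 - \frac{82000}{11} = 217920 - \frac{82000}{11} = \frac{2315120}{11}$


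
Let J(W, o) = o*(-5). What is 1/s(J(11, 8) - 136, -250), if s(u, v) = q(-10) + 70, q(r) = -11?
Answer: 1/59 ≈ 0.016949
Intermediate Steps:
J(W, o) = -5*o
s(u, v) = 59 (s(u, v) = -11 + 70 = 59)
1/s(J(11, 8) - 136, -250) = 1/59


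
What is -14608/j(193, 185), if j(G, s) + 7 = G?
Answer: -7304/93 ≈ -78.538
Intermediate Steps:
j(G, s) = -7 + G
-14608/j(193, 185) = -14608/(-7 + 193) = -14608/186 = -14608*1/186 = -7304/93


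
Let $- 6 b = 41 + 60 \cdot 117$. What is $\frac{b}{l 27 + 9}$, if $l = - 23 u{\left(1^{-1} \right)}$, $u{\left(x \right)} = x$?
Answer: $\frac{7061}{3672} \approx 1.9229$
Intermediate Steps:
$l = -23$ ($l = - \frac{23}{1} = \left(-23\right) 1 = -23$)
$b = - \frac{7061}{6}$ ($b = - \frac{41 + 60 \cdot 117}{6} = - \frac{41 + 7020}{6} = \left(- \frac{1}{6}\right) 7061 = - \frac{7061}{6} \approx -1176.8$)
$\frac{b}{l 27 + 9} = - \frac{7061}{6 \left(\left(-23\right) 27 + 9\right)} = - \frac{7061}{6 \left(-621 + 9\right)} = - \frac{7061}{6 \left(-612\right)} = \left(- \frac{7061}{6}\right) \left(- \frac{1}{612}\right) = \frac{7061}{3672}$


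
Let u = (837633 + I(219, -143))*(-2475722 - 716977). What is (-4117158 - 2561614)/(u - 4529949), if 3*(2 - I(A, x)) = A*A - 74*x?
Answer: 6678772/2612017564295 ≈ 2.5569e-6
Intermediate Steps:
I(A, x) = 2 - A**2/3 + 74*x/3 (I(A, x) = 2 - (A*A - 74*x)/3 = 2 - (A**2 - 74*x)/3 = 2 + (-A**2/3 + 74*x/3) = 2 - A**2/3 + 74*x/3)
u = -2612013034346 (u = (837633 + (2 - 1/3*219**2 + (74/3)*(-143)))*(-2475722 - 716977) = (837633 + (2 - 1/3*47961 - 10582/3))*(-3192699) = (837633 + (2 - 15987 - 10582/3))*(-3192699) = (837633 - 58537/3)*(-3192699) = (2454362/3)*(-3192699) = -2612013034346)
(-4117158 - 2561614)/(u - 4529949) = (-4117158 - 2561614)/(-2612013034346 - 4529949) = -6678772/(-2612017564295) = -6678772*(-1/2612017564295) = 6678772/2612017564295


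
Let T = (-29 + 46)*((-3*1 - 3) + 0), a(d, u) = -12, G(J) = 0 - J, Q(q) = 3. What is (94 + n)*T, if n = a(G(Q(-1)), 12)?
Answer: -8364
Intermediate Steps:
G(J) = -J
n = -12
T = -102 (T = 17*((-3 - 3) + 0) = 17*(-6 + 0) = 17*(-6) = -102)
(94 + n)*T = (94 - 12)*(-102) = 82*(-102) = -8364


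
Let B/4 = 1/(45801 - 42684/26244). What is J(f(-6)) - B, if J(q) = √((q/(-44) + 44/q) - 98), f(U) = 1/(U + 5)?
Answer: -4374/50081615 + I*√68717/22 ≈ -8.7337e-5 + 11.915*I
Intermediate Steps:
B = 4374/50081615 (B = 4/(45801 - 42684/26244) = 4/(45801 - 42684*1/26244) = 4/(45801 - 3557/2187) = 4/(100163230/2187) = 4*(2187/100163230) = 4374/50081615 ≈ 8.7337e-5)
f(U) = 1/(5 + U)
J(q) = √(-98 + 44/q - q/44) (J(q) = √((q*(-1/44) + 44/q) - 98) = √((-q/44 + 44/q) - 98) = √((44/q - q/44) - 98) = √(-98 + 44/q - q/44))
J(f(-6)) - B = √(-47432 - 11/(5 - 6) + 21296/(1/(5 - 6)))/22 - 1*4374/50081615 = √(-47432 - 11/(-1) + 21296/(1/(-1)))/22 - 4374/50081615 = √(-47432 - 11*(-1) + 21296/(-1))/22 - 4374/50081615 = √(-47432 + 11 + 21296*(-1))/22 - 4374/50081615 = √(-47432 + 11 - 21296)/22 - 4374/50081615 = √(-68717)/22 - 4374/50081615 = (I*√68717)/22 - 4374/50081615 = I*√68717/22 - 4374/50081615 = -4374/50081615 + I*√68717/22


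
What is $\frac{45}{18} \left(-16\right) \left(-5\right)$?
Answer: $200$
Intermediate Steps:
$\frac{45}{18} \left(-16\right) \left(-5\right) = 45 \cdot \frac{1}{18} \left(-16\right) \left(-5\right) = \frac{5}{2} \left(-16\right) \left(-5\right) = \left(-40\right) \left(-5\right) = 200$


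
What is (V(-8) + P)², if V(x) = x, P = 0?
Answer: 64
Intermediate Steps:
(V(-8) + P)² = (-8 + 0)² = (-8)² = 64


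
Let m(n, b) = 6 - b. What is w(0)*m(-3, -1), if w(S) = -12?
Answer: -84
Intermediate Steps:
w(0)*m(-3, -1) = -12*(6 - 1*(-1)) = -12*(6 + 1) = -12*7 = -84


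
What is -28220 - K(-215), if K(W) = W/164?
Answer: -4627865/164 ≈ -28219.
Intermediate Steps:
K(W) = W/164 (K(W) = W*(1/164) = W/164)
-28220 - K(-215) = -28220 - (-215)/164 = -28220 - 1*(-215/164) = -28220 + 215/164 = -4627865/164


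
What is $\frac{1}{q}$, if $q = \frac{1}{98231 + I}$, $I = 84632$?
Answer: $182863$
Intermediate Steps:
$q = \frac{1}{182863}$ ($q = \frac{1}{98231 + 84632} = \frac{1}{182863} \approx 5.4686 \cdot 10^{-6}$)
$\frac{1}{q} = \frac{1}{\frac{1}{182863}} = 182863$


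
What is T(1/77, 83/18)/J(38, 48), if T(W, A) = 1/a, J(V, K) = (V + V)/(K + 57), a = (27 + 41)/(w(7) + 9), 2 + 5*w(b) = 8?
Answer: 63/304 ≈ 0.20724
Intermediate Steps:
w(b) = 6/5 (w(b) = -⅖ + (⅕)*8 = -⅖ + 8/5 = 6/5)
a = 20/3 (a = (27 + 41)/(6/5 + 9) = 68/(51/5) = 68*(5/51) = 20/3 ≈ 6.6667)
J(V, K) = 2*V/(57 + K) (J(V, K) = (2*V)/(57 + K) = 2*V/(57 + K))
T(W, A) = 3/20 (T(W, A) = 1/(20/3) = 3/20)
T(1/77, 83/18)/J(38, 48) = 3/(20*((2*38/(57 + 48)))) = 3/(20*((2*38/105))) = 3/(20*((2*38*(1/105)))) = 3/(20*(76/105)) = (3/20)*(105/76) = 63/304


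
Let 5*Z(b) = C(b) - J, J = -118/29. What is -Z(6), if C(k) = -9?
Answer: 143/145 ≈ 0.98621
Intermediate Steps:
J = -118/29 (J = -118*1/29 = -118/29 ≈ -4.0690)
Z(b) = -143/145 (Z(b) = (-9 - 1*(-118/29))/5 = (-9 + 118/29)/5 = (1/5)*(-143/29) = -143/145)
-Z(6) = -1*(-143/145) = 143/145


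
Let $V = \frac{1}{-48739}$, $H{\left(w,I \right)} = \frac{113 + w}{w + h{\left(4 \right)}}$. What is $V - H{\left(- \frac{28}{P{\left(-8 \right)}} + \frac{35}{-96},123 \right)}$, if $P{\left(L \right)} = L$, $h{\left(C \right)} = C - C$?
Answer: $- \frac{543391412}{14670439} \approx -37.04$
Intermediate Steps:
$h{\left(C \right)} = 0$
$H{\left(w,I \right)} = \frac{113 + w}{w}$ ($H{\left(w,I \right)} = \frac{113 + w}{w + 0} = \frac{113 + w}{w}$)
$V = - \frac{1}{48739} \approx -2.0517 \cdot 10^{-5}$
$V - H{\left(- \frac{28}{P{\left(-8 \right)}} + \frac{35}{-96},123 \right)} = - \frac{1}{48739} - \frac{113 + \left(- \frac{28}{-8} + \frac{35}{-96}\right)}{- \frac{28}{-8} + \frac{35}{-96}} = - \frac{1}{48739} - \frac{113 + \left(\left(-28\right) \left(- \frac{1}{8}\right) + 35 \left(- \frac{1}{96}\right)\right)}{\left(-28\right) \left(- \frac{1}{8}\right) + 35 \left(- \frac{1}{96}\right)} = - \frac{1}{48739} - \frac{113 + \left(\frac{7}{2} - \frac{35}{96}\right)}{\frac{7}{2} - \frac{35}{96}} = - \frac{1}{48739} - \frac{113 + \frac{301}{96}}{\frac{301}{96}} = - \frac{1}{48739} - \frac{96}{301} \cdot \frac{11149}{96} = - \frac{1}{48739} - \frac{11149}{301} = - \frac{543391412}{14670439}$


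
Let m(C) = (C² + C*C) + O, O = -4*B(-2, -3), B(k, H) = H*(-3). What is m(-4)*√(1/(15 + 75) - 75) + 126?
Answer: 126 - 2*I*√67490/15 ≈ 126.0 - 34.638*I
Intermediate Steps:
B(k, H) = -3*H
O = -36 (O = -(-12)*(-3) = -4*9 = -36)
m(C) = -36 + 2*C² (m(C) = (C² + C*C) - 36 = (C² + C²) - 36 = 2*C² - 36 = -36 + 2*C²)
m(-4)*√(1/(15 + 75) - 75) + 126 = (-36 + 2*(-4)²)*√(1/(15 + 75) - 75) + 126 = (-36 + 2*16)*√(1/90 - 75) + 126 = (-36 + 32)*√(1/90 - 75) + 126 = -2*I*√67490/15 + 126 = 126 - 2*I*√67490/15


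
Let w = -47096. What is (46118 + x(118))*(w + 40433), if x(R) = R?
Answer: -308070468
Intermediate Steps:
(46118 + x(118))*(w + 40433) = (46118 + 118)*(-47096 + 40433) = 46236*(-6663) = -308070468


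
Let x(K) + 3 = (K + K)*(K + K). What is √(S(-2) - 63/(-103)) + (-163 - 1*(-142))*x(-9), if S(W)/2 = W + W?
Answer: -6741 + I*√78383/103 ≈ -6741.0 + 2.7182*I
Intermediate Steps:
x(K) = -3 + 4*K² (x(K) = -3 + (K + K)*(K + K) = -3 + (2*K)*(2*K) = -3 + 4*K²)
S(W) = 4*W (S(W) = 2*(W + W) = 2*(2*W) = 4*W)
√(S(-2) - 63/(-103)) + (-163 - 1*(-142))*x(-9) = √(4*(-2) - 63/(-103)) + (-163 - 1*(-142))*(-3 + 4*(-9)²) = √(-8 - 63*(-1/103)) + (-163 + 142)*(-3 + 4*81) = √(-8 + 63/103) - 21*(-3 + 324) = √(-761/103) - 21*321 = I*√78383/103 - 6741 = -6741 + I*√78383/103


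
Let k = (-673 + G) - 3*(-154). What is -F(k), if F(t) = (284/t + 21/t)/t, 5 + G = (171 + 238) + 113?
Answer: -305/93636 ≈ -0.0032573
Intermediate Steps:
G = 517 (G = -5 + ((171 + 238) + 113) = -5 + (409 + 113) = -5 + 522 = 517)
k = 306 (k = (-673 + 517) - 3*(-154) = -156 + 462 = 306)
F(t) = 305/t² (F(t) = (305/t)/t = 305/t²)
-F(k) = -305/306² = -305/93636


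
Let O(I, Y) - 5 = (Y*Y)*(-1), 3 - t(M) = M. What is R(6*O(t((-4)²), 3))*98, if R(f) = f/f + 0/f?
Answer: 98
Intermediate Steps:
t(M) = 3 - M
O(I, Y) = 5 - Y² (O(I, Y) = 5 + (Y*Y)*(-1) = 5 + Y²*(-1) = 5 - Y²)
R(f) = 1 (R(f) = 1 + 0 = 1)
R(6*O(t((-4)²), 3))*98 = 1*98 = 98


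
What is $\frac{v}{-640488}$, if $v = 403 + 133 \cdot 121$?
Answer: $- \frac{2062}{80061} \approx -0.025755$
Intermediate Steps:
$v = 16496$ ($v = 403 + 16093 = 16496$)
$\frac{v}{-640488} = \frac{16496}{-640488} = 16496 \left(- \frac{1}{640488}\right) = - \frac{2062}{80061}$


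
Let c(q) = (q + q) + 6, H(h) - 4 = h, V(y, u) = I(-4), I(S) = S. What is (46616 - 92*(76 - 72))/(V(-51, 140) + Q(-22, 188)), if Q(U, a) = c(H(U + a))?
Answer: 7708/57 ≈ 135.23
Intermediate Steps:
V(y, u) = -4
H(h) = 4 + h
c(q) = 6 + 2*q (c(q) = 2*q + 6 = 6 + 2*q)
Q(U, a) = 14 + 2*U + 2*a (Q(U, a) = 6 + 2*(4 + (U + a)) = 6 + 2*(4 + U + a) = 6 + (8 + 2*U + 2*a) = 14 + 2*U + 2*a)
(46616 - 92*(76 - 72))/(V(-51, 140) + Q(-22, 188)) = (46616 - 92*(76 - 72))/(-4 + (14 + 2*(-22) + 2*188)) = (46616 - 92*4)/(-4 + (14 - 44 + 376)) = (46616 - 368)/(-4 + 346) = 46248/342 = 46248*(1/342) = 7708/57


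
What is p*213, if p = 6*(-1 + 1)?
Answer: 0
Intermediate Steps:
p = 0 (p = 6*0 = 0)
p*213 = 0*213 = 0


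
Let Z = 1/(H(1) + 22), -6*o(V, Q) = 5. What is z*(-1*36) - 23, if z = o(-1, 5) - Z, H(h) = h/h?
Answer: 197/23 ≈ 8.5652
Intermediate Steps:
H(h) = 1
o(V, Q) = -⅚ (o(V, Q) = -⅙*5 = -⅚)
Z = 1/23 (Z = 1/(1 + 22) = 1/23 ≈ 0.043478)
z = -121/138 (z = -⅚ - 1*1/23 = -⅚ - 1/23 = -121/138 ≈ -0.87681)
z*(-1*36) - 23 = -(-121)*36/138 - 23 = -121/138*(-36) - 23 = 726/23 - 23 = 197/23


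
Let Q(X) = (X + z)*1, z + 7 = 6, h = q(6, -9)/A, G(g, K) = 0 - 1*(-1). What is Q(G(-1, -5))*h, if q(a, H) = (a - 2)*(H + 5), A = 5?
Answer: 0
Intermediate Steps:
q(a, H) = (-2 + a)*(5 + H)
G(g, K) = 1 (G(g, K) = 0 + 1 = 1)
h = -16/5 (h = (-10 - 2*(-9) + 5*6 - 9*6)/5 = (-10 + 18 + 30 - 54)*(⅕) = -16*⅕ = -16/5 ≈ -3.2000)
z = -1 (z = -7 + 6 = -1)
Q(X) = -1 + X (Q(X) = (X - 1)*1 = (-1 + X)*1 = -1 + X)
Q(G(-1, -5))*h = (-1 + 1)*(-16/5) = 0*(-16/5) = 0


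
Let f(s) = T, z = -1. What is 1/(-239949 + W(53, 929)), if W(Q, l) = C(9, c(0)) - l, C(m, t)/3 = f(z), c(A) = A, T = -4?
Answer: -1/240890 ≈ -4.1513e-6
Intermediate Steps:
f(s) = -4
C(m, t) = -12 (C(m, t) = 3*(-4) = -12)
W(Q, l) = -12 - l
1/(-239949 + W(53, 929)) = 1/(-239949 + (-12 - 1*929)) = 1/(-239949 + (-12 - 929)) = 1/(-239949 - 941) = 1/(-240890) = -1/240890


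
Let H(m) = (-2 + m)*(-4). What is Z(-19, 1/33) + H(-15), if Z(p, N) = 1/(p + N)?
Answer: 42535/626 ≈ 67.947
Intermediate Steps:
Z(p, N) = 1/(N + p)
H(m) = 8 - 4*m
Z(-19, 1/33) + H(-15) = 1/(1/33 - 19) + (8 - 4*(-15)) = 1/(1/33 - 19) + (8 + 60) = 1/(-626/33) + 68 = -33/626 + 68 = 42535/626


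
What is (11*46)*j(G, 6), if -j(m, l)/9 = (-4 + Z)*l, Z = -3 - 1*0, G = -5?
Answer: 191268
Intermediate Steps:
Z = -3 (Z = -3 + 0 = -3)
j(m, l) = 63*l (j(m, l) = -9*(-4 - 3)*l = -(-63)*l = 63*l)
(11*46)*j(G, 6) = (11*46)*(63*6) = 506*378 = 191268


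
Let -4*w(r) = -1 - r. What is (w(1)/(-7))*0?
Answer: 0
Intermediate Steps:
w(r) = 1/4 + r/4 (w(r) = -(-1 - r)/4 = 1/4 + r/4)
(w(1)/(-7))*0 = ((1/4 + (1/4)*1)/(-7))*0 = -(1/4 + 1/4)/7*0 = -1/7*1/2*0 = -1/14*0 = 0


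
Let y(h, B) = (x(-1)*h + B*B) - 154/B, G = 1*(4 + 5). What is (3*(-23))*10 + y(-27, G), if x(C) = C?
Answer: -5392/9 ≈ -599.11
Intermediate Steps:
G = 9 (G = 1*9 = 9)
y(h, B) = B² - h - 154/B (y(h, B) = (-h + B*B) - 154/B = (-h + B²) - 154/B = (B² - h) - 154/B = B² - h - 154/B)
(3*(-23))*10 + y(-27, G) = (3*(-23))*10 + (9² - 1*(-27) - 154/9) = -69*10 + (81 + 27 - 154*⅑) = -690 + (81 + 27 - 154/9) = -690 + 818/9 = -5392/9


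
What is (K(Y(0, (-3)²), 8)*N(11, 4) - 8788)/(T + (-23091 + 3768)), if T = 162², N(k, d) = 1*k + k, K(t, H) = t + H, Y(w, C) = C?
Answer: -8414/6921 ≈ -1.2157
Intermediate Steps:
K(t, H) = H + t
N(k, d) = 2*k (N(k, d) = k + k = 2*k)
T = 26244
(K(Y(0, (-3)²), 8)*N(11, 4) - 8788)/(T + (-23091 + 3768)) = ((8 + (-3)²)*(2*11) - 8788)/(26244 + (-23091 + 3768)) = ((8 + 9)*22 - 8788)/(26244 - 19323) = (17*22 - 8788)/6921 = (374 - 8788)*(1/6921) = -8414*1/6921 = -8414/6921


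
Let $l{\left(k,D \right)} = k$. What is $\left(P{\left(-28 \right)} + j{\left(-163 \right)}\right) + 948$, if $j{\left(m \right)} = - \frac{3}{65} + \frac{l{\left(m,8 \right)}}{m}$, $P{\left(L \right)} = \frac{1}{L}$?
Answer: $\frac{1727031}{1820} \approx 948.92$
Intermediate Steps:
$j{\left(m \right)} = \frac{62}{65}$ ($j{\left(m \right)} = - \frac{3}{65} + \frac{m}{m} = \left(-3\right) \frac{1}{65} + 1 = - \frac{3}{65} + 1 = \frac{62}{65}$)
$\left(P{\left(-28 \right)} + j{\left(-163 \right)}\right) + 948 = \left(\frac{1}{-28} + \frac{62}{65}\right) + 948 = \left(- \frac{1}{28} + \frac{62}{65}\right) + 948 = \frac{1671}{1820} + 948 = \frac{1727031}{1820}$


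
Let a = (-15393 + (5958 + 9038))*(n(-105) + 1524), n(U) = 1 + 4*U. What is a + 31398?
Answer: -407287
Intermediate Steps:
a = -438685 (a = (-15393 + (5958 + 9038))*((1 + 4*(-105)) + 1524) = (-15393 + 14996)*((1 - 420) + 1524) = -397*(-419 + 1524) = -397*1105 = -438685)
a + 31398 = -438685 + 31398 = -407287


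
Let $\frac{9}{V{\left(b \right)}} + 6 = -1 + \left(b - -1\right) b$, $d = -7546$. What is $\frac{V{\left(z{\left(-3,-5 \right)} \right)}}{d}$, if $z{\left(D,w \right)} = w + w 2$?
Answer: $- \frac{9}{1531838} \approx -5.8753 \cdot 10^{-6}$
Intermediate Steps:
$z{\left(D,w \right)} = 3 w$ ($z{\left(D,w \right)} = w + 2 w = 3 w$)
$V{\left(b \right)} = \frac{9}{-7 + b \left(1 + b\right)}$ ($V{\left(b \right)} = \frac{9}{-6 + \left(-1 + \left(b - -1\right) b\right)} = \frac{9}{-6 + \left(-1 + \left(b + 1\right) b\right)} = \frac{9}{-6 + \left(-1 + \left(1 + b\right) b\right)} = \frac{9}{-6 + \left(-1 + b \left(1 + b\right)\right)} = \frac{9}{-7 + b \left(1 + b\right)}$)
$\frac{V{\left(z{\left(-3,-5 \right)} \right)}}{d} = \frac{9 \frac{1}{-7 + 3 \left(-5\right) + \left(3 \left(-5\right)\right)^{2}}}{-7546} = \frac{9}{-7 - 15 + \left(-15\right)^{2}} \left(- \frac{1}{7546}\right) = \frac{9}{-7 - 15 + 225} \left(- \frac{1}{7546}\right) = \frac{9}{203} \left(- \frac{1}{7546}\right) = - \frac{9}{1531838}$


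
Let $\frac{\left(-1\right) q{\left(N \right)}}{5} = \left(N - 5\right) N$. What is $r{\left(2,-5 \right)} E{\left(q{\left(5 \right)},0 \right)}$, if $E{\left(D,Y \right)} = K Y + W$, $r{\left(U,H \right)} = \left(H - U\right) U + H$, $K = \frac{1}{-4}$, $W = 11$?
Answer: $-209$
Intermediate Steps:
$K = - \frac{1}{4} \approx -0.25$
$r{\left(U,H \right)} = H + U \left(H - U\right)$ ($r{\left(U,H \right)} = U \left(H - U\right) + H = H + U \left(H - U\right)$)
$q{\left(N \right)} = - 5 N \left(-5 + N\right)$ ($q{\left(N \right)} = - 5 \left(N - 5\right) N = - 5 \left(-5 + N\right) N = - 5 N \left(-5 + N\right)$)
$E{\left(D,Y \right)} = 11 - \frac{Y}{4}$ ($E{\left(D,Y \right)} = - \frac{Y}{4} + 11 = 11 - \frac{Y}{4}$)
$r{\left(2,-5 \right)} E{\left(q{\left(5 \right)},0 \right)} = \left(-5 - 2^{2} - 10\right) \left(11 - 0\right) = \left(-5 - 4 - 10\right) \left(11 + 0\right) = \left(-5 - 4 - 10\right) 11 = \left(-19\right) 11 = -209$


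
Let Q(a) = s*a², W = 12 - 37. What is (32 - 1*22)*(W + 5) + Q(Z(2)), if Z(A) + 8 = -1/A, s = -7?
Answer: -2823/4 ≈ -705.75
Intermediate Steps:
W = -25
Z(A) = -8 - 1/A
Q(a) = -7*a²
(32 - 1*22)*(W + 5) + Q(Z(2)) = (32 - 1*22)*(-25 + 5) - 7*(-8 - 1/2)² = (32 - 22)*(-20) - 7*(-8 - 1*½)² = 10*(-20) - 7*(-8 - ½)² = -200 - 7*(-17/2)² = -200 - 7*289/4 = -200 - 2023/4 = -2823/4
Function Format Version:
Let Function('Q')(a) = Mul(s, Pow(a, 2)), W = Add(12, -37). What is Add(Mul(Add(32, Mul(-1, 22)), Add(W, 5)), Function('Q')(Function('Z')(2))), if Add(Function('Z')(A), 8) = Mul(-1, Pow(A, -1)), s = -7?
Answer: Rational(-2823, 4) ≈ -705.75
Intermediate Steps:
W = -25
Function('Z')(A) = Add(-8, Mul(-1, Pow(A, -1)))
Function('Q')(a) = Mul(-7, Pow(a, 2))
Add(Mul(Add(32, Mul(-1, 22)), Add(W, 5)), Function('Q')(Function('Z')(2))) = Add(Mul(Add(32, Mul(-1, 22)), Add(-25, 5)), Mul(-7, Pow(Add(-8, Mul(-1, Pow(2, -1))), 2))) = Add(Mul(Add(32, -22), -20), Mul(-7, Pow(Add(-8, Mul(-1, Rational(1, 2))), 2))) = Add(Mul(10, -20), Mul(-7, Pow(Add(-8, Rational(-1, 2)), 2))) = Add(-200, Mul(-7, Pow(Rational(-17, 2), 2))) = Add(-200, Mul(-7, Rational(289, 4))) = Add(-200, Rational(-2023, 4)) = Rational(-2823, 4)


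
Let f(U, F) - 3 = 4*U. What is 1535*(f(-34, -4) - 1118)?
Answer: -1920285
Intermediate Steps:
f(U, F) = 3 + 4*U
1535*(f(-34, -4) - 1118) = 1535*((3 + 4*(-34)) - 1118) = 1535*((3 - 136) - 1118) = 1535*(-133 - 1118) = 1535*(-1251) = -1920285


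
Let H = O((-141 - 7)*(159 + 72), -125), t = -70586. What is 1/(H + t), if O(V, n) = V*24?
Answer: -1/891098 ≈ -1.1222e-6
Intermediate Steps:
O(V, n) = 24*V
H = -820512 (H = 24*((-141 - 7)*(159 + 72)) = 24*(-148*231) = 24*(-34188) = -820512)
1/(H + t) = 1/(-820512 - 70586) = 1/(-891098) = -1/891098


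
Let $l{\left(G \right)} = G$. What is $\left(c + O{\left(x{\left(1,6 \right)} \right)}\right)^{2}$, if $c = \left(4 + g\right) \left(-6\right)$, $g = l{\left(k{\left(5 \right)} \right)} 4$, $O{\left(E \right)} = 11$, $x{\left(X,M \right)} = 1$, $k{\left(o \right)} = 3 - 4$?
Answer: $121$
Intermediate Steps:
$k{\left(o \right)} = -1$ ($k{\left(o \right)} = 3 - 4 = -1$)
$g = -4$ ($g = \left(-1\right) 4 = -4$)
$c = 0$ ($c = \left(4 - 4\right) \left(-6\right) = 0 \left(-6\right) = 0$)
$\left(c + O{\left(x{\left(1,6 \right)} \right)}\right)^{2} = \left(0 + 11\right)^{2} = 11^{2} = 121$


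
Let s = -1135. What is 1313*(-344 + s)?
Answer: -1941927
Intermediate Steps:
1313*(-344 + s) = 1313*(-344 - 1135) = 1313*(-1479) = -1941927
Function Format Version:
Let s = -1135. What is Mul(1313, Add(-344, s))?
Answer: -1941927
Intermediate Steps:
Mul(1313, Add(-344, s)) = Mul(1313, Add(-344, -1135)) = Mul(1313, -1479) = -1941927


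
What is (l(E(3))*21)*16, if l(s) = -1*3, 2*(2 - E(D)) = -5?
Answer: -1008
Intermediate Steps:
E(D) = 9/2 (E(D) = 2 - ½*(-5) = 2 + 5/2 = 9/2)
l(s) = -3
(l(E(3))*21)*16 = -3*21*16 = -63*16 = -1008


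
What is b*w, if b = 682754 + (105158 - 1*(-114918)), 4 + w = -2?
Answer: -5416980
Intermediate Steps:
w = -6 (w = -4 - 2 = -6)
b = 902830 (b = 682754 + (105158 + 114918) = 682754 + 220076 = 902830)
b*w = 902830*(-6) = -5416980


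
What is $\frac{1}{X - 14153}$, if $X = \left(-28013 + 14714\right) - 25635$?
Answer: $- \frac{1}{53087} \approx -1.8837 \cdot 10^{-5}$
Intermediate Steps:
$X = -38934$ ($X = -13299 - 25635 = -38934$)
$\frac{1}{X - 14153} = \frac{1}{-38934 - 14153} = \frac{1}{-53087} = - \frac{1}{53087}$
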